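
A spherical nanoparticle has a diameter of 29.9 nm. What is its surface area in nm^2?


Radius r = 29.9/2 = 14.95 nm
Surface area SA = 4 * pi * r^2
SA = 4 * pi * (14.95)^2
SA = 2808.62 nm^2

2808.62


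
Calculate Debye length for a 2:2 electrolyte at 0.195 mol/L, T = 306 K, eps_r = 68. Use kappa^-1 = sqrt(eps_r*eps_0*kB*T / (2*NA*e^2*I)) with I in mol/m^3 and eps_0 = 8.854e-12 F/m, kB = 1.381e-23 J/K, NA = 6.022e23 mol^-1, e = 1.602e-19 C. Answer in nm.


Ionic strength I = 0.195 * 2^2 * 1000 = 780 mol/m^3
kappa^-1 = sqrt(68 * 8.854e-12 * 1.381e-23 * 306 / (2 * 6.022e23 * (1.602e-19)^2 * 780))
kappa^-1 = 0.325 nm

0.325


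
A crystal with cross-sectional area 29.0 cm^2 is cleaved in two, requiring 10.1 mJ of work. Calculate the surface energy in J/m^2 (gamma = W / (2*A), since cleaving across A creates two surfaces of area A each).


Convert: A = 29.0 cm^2 = 0.0029 m^2, W = 10.1 mJ = 0.0101 J
Cleaving exposes two faces of area A, so total new surface = 2*A and gamma = W / (2*A)
gamma = 0.0101 / (2 * 0.0029)
gamma = 1.741 J/m^2

1.741


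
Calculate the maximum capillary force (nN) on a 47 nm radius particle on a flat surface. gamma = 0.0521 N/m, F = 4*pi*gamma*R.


Convert radius: R = 47 nm = 4.7e-08 m
F = 4 * pi * gamma * R
F = 4 * pi * 0.0521 * 4.7e-08
F = 3.07713e-08 N = 30.7713 nN

30.7713


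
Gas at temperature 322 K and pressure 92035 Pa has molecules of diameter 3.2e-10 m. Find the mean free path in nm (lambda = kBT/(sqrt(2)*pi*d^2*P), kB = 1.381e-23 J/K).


Mean free path: lambda = kB*T / (sqrt(2) * pi * d^2 * P)
lambda = 1.381e-23 * 322 / (sqrt(2) * pi * (3.2e-10)^2 * 92035)
lambda = 1.06202e-07 m
lambda = 106.2 nm

106.2


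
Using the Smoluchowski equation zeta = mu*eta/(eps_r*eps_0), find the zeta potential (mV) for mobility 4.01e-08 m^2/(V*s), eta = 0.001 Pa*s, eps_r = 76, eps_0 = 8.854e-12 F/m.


Smoluchowski equation: zeta = mu * eta / (eps_r * eps_0)
zeta = 4.01e-08 * 0.001 / (76 * 8.854e-12)
zeta = 0.059592 V = 59.59 mV

59.59


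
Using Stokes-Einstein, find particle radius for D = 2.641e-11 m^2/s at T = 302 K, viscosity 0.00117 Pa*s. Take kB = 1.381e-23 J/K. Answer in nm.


Stokes-Einstein: R = kB*T / (6*pi*eta*D)
R = 1.381e-23 * 302 / (6 * pi * 0.00117 * 2.641e-11)
R = 7.16053e-09 m = 7.16 nm

7.16


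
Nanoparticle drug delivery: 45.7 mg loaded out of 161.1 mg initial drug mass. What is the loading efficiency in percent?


Drug loading efficiency = (drug loaded / drug initial) * 100
DLE = 45.7 / 161.1 * 100
DLE = 0.2837 * 100
DLE = 28.37%

28.37


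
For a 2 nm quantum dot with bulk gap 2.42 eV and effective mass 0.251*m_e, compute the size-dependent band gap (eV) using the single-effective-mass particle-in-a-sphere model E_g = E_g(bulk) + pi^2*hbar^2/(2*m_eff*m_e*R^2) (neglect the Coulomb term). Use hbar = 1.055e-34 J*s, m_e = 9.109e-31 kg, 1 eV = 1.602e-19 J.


Radius R = 2/2 nm = 1e-09 m
Confinement energy dE = pi^2 * hbar^2 / (2 * m_eff * m_e * R^2)
dE = pi^2 * (1.055e-34)^2 / (2 * 0.251 * 9.109e-31 * (1e-09)^2) J, divided by 1.602e-19 J/eV
dE = 1.4996 eV
Total band gap = E_g(bulk) + dE = 2.42 + 1.4996 = 3.9196 eV

3.9196


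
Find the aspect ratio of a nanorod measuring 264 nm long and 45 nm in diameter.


Aspect ratio AR = length / diameter
AR = 264 / 45
AR = 5.87

5.87


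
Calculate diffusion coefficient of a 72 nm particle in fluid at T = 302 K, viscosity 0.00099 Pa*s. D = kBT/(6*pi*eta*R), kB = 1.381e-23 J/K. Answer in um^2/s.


Radius R = 72/2 = 36 nm = 3.6e-08 m
D = kB*T / (6*pi*eta*R)
D = 1.381e-23 * 302 / (6 * pi * 0.00099 * 3.6e-08)
D = 6.20814e-12 m^2/s = 6.208 um^2/s

6.208


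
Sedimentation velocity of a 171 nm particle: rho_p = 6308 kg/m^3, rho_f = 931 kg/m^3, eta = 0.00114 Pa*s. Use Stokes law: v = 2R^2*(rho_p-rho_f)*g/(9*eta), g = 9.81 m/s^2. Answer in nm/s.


Radius R = 171/2 nm = 8.55e-08 m
Density difference = 6308 - 931 = 5377 kg/m^3
v = 2 * R^2 * (rho_p - rho_f) * g / (9 * eta)
v = 2 * (8.55e-08)^2 * 5377 * 9.81 / (9 * 0.00114)
v = 7.51664e-08 m/s = 75.1664 nm/s

75.1664


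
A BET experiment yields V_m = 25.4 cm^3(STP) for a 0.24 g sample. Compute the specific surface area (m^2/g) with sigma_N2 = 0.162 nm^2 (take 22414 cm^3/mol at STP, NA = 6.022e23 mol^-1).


Number of moles in monolayer = V_m / 22414 = 25.4 / 22414 = 0.00113322
Number of molecules = moles * NA = 0.00113322 * 6.022e23
SA = molecules * sigma / mass
SA = (25.4 / 22414) * 6.022e23 * 0.162e-18 / 0.24
SA = 460.6 m^2/g

460.6


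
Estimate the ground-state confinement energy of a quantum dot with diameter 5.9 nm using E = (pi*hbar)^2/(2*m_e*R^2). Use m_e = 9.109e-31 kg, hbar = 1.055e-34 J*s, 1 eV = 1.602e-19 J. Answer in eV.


Radius R = 5.9/2 = 2.95 nm = 2.95e-09 m
E = (pi * 1.055e-34)^2 / (2 * 9.109e-31 * (2.95e-09)^2)
E(J) = 6.92883e-21
E = E(J) / 1.602e-19 = 0.0433 eV

0.0433


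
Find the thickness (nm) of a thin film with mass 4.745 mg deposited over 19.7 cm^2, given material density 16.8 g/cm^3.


Convert: m = 4.745 mg = 4.7450e-06 kg, A = 19.7 cm^2 = 1.9700e-03 m^2, rho = 16.8 g/cm^3 = 16800 kg/m^3
t = m / (A * rho)
t = 4.7450e-06 / (1.9700e-03 * 16800)
t = 1.4337e-07 m = 143.4 nm

143.4


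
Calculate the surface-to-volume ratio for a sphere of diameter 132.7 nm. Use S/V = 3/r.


Radius r = 132.7/2 = 66.35 nm
S/V = 3 / r = 3 / 66.35
S/V = 0.0452 nm^-1

0.0452


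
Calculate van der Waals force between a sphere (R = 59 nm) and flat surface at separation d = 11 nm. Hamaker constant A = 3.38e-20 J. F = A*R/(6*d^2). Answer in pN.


Convert to SI: R = 59 nm = 5.9e-08 m, d = 11 nm = 1.1e-08 m
F = A * R / (6 * d^2)
F = 3.38e-20 * 5.9e-08 / (6 * (1.1e-08)^2)
F = 2.74683e-12 N = 2.747 pN

2.747


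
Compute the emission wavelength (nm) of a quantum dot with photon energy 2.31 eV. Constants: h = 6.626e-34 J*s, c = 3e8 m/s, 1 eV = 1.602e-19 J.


Convert energy: E = 2.31 eV = 2.31 * 1.602e-19 = 3.70062e-19 J
lambda = h*c / E = 6.626e-34 * 3e8 / 3.70062e-19
lambda = 5.37153e-07 m = 537.2 nm

537.2


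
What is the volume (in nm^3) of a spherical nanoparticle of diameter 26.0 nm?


Radius r = 26.0/2 = 13 nm
Volume V = (4/3) * pi * r^3
V = (4/3) * pi * (13)^3
V = 9202.77 nm^3

9202.77


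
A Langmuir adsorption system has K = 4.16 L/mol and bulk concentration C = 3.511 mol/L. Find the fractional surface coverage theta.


Langmuir isotherm: theta = K*C / (1 + K*C)
K*C = 4.16 * 3.511 = 14.60576
theta = 14.60576 / (1 + 14.60576) = 14.60576 / 15.60576
theta = 0.9359

0.9359


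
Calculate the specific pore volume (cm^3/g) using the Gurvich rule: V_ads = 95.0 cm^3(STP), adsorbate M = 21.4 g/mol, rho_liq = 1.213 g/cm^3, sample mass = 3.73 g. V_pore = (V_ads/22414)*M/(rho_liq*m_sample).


Moles adsorbed n = V_ads / 22414 = 95.0 / 22414 = 4.238422e-03 mol
Liquid volume V_liq = n * M / rho_liq = 4.238422e-03 * 21.4 / 1.213 = 0.07478 cm^3
Specific pore volume V_pore = V_liq / m_sample = 0.07478 / 3.73
V_pore = 0.02 cm^3/g

0.02


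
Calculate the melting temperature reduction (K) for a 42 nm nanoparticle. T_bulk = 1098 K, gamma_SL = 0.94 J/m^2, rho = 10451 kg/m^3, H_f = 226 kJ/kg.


Radius R = 42/2 = 21 nm = 2.1e-08 m
Convert H_f = 226 kJ/kg = 226000 J/kg
dT = 2 * gamma_SL * T_bulk / (rho * H_f * R)
dT = 2 * 0.94 * 1098 / (10451 * 226000 * 2.1e-08)
dT = 41.6 K

41.6


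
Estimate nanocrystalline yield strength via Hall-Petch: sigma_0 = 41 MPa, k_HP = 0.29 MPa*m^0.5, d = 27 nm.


d = 27 nm = 2.7e-08 m
sqrt(d) = 0.0001643168
Hall-Petch contribution = k / sqrt(d) = 0.29 / 0.0001643168 = 1764.9 MPa
sigma = sigma_0 + k/sqrt(d) = 41 + 1764.9 = 1805.9 MPa

1805.9


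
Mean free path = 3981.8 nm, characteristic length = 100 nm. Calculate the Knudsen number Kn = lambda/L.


Knudsen number Kn = lambda / L
Kn = 3981.8 / 100
Kn = 39.818

39.818


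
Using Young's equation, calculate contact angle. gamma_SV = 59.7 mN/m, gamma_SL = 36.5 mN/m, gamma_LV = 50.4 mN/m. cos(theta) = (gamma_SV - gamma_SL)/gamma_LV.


cos(theta) = (gamma_SV - gamma_SL) / gamma_LV
cos(theta) = (59.7 - 36.5) / 50.4
cos(theta) = 0.460317
theta = arccos(0.460317) = 62.59 degrees

62.59


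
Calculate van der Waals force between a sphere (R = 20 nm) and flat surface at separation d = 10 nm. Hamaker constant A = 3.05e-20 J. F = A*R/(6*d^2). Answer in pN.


Convert to SI: R = 20 nm = 2e-08 m, d = 10 nm = 1e-08 m
F = A * R / (6 * d^2)
F = 3.05e-20 * 2e-08 / (6 * (1e-08)^2)
F = 1.01667e-12 N = 1.017 pN

1.017


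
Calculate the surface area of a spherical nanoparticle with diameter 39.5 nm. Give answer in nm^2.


Radius r = 39.5/2 = 19.75 nm
Surface area SA = 4 * pi * r^2
SA = 4 * pi * (19.75)^2
SA = 4901.67 nm^2

4901.67


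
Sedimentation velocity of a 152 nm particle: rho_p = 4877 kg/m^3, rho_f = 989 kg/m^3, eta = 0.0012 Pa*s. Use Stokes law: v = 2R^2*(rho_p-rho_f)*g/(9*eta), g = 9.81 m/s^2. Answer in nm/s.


Radius R = 152/2 nm = 7.6e-08 m
Density difference = 4877 - 989 = 3888 kg/m^3
v = 2 * R^2 * (rho_p - rho_f) * g / (9 * eta)
v = 2 * (7.6e-08)^2 * 3888 * 9.81 / (9 * 0.0012)
v = 4.0797e-08 m/s = 40.797 nm/s

40.797


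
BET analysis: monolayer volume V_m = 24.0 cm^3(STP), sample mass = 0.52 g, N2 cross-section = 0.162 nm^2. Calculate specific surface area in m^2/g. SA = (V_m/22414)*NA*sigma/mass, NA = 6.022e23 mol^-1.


Number of moles in monolayer = V_m / 22414 = 24.0 / 22414 = 0.00107076
Number of molecules = moles * NA = 0.00107076 * 6.022e23
SA = molecules * sigma / mass
SA = (24.0 / 22414) * 6.022e23 * 0.162e-18 / 0.52
SA = 200.9 m^2/g

200.9


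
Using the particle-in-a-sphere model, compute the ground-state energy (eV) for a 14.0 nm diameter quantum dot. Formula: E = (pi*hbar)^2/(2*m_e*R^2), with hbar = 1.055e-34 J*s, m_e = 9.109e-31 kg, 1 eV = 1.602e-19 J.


Radius R = 14.0/2 = 7 nm = 7e-09 m
E = (pi * 1.055e-34)^2 / (2 * 9.109e-31 * (7e-09)^2)
E(J) = 1.23057e-21
E = E(J) / 1.602e-19 = 0.0077 eV

0.0077


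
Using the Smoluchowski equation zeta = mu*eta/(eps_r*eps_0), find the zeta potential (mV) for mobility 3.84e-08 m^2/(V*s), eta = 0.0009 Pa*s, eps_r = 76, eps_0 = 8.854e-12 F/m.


Smoluchowski equation: zeta = mu * eta / (eps_r * eps_0)
zeta = 3.84e-08 * 0.0009 / (76 * 8.854e-12)
zeta = 0.051359 V = 51.36 mV

51.36


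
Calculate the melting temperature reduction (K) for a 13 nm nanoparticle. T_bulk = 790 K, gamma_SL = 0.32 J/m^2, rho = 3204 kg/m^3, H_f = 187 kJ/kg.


Radius R = 13/2 = 6.5 nm = 6.5e-09 m
Convert H_f = 187 kJ/kg = 187000 J/kg
dT = 2 * gamma_SL * T_bulk / (rho * H_f * R)
dT = 2 * 0.32 * 790 / (3204 * 187000 * 6.5e-09)
dT = 129.8 K

129.8


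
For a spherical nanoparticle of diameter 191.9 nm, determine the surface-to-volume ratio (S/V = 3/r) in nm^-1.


Radius r = 191.9/2 = 95.95 nm
S/V = 3 / r = 3 / 95.95
S/V = 0.0313 nm^-1

0.0313


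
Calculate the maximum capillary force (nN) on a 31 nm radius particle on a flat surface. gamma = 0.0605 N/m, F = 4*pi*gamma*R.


Convert radius: R = 31 nm = 3.1e-08 m
F = 4 * pi * gamma * R
F = 4 * pi * 0.0605 * 3.1e-08
F = 2.35682e-08 N = 23.5682 nN

23.5682


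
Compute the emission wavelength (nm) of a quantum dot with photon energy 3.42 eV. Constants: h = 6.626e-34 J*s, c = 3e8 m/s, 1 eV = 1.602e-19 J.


Convert energy: E = 3.42 eV = 3.42 * 1.602e-19 = 5.47884e-19 J
lambda = h*c / E = 6.626e-34 * 3e8 / 5.47884e-19
lambda = 3.62814e-07 m = 362.8 nm

362.8


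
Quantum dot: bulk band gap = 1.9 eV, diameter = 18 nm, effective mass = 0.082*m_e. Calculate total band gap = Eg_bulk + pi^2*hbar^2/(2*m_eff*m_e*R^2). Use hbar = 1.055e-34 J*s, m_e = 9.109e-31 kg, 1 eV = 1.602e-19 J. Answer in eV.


Radius R = 18/2 nm = 9e-09 m
Confinement energy dE = pi^2 * hbar^2 / (2 * m_eff * m_e * R^2)
dE = pi^2 * (1.055e-34)^2 / (2 * 0.082 * 9.109e-31 * (9e-09)^2) J, divided by 1.602e-19 J/eV
dE = 0.0567 eV
Total band gap = E_g(bulk) + dE = 1.9 + 0.0567 = 1.9567 eV

1.9567


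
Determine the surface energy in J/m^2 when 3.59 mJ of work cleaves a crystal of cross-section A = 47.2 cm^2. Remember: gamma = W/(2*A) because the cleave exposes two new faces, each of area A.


Convert: A = 47.2 cm^2 = 0.00472 m^2, W = 3.59 mJ = 0.00359 J
Cleaving exposes two faces of area A, so total new surface = 2*A and gamma = W / (2*A)
gamma = 0.00359 / (2 * 0.00472)
gamma = 0.38 J/m^2

0.38


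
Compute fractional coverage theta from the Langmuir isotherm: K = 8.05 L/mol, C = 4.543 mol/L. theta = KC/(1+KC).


Langmuir isotherm: theta = K*C / (1 + K*C)
K*C = 8.05 * 4.543 = 36.57115
theta = 36.57115 / (1 + 36.57115) = 36.57115 / 37.57115
theta = 0.9734

0.9734


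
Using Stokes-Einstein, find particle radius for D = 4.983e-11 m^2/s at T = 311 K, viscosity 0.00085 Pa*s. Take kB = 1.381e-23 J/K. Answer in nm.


Stokes-Einstein: R = kB*T / (6*pi*eta*D)
R = 1.381e-23 * 311 / (6 * pi * 0.00085 * 4.983e-11)
R = 5.37952e-09 m = 5.38 nm

5.38


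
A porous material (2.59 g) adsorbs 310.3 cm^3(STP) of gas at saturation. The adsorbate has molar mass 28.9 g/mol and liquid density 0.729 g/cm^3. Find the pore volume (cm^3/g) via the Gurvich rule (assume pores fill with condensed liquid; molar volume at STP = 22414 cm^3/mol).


Moles adsorbed n = V_ads / 22414 = 310.3 / 22414 = 1.384403e-02 mol
Liquid volume V_liq = n * M / rho_liq = 1.384403e-02 * 28.9 / 0.729 = 0.54882 cm^3
Specific pore volume V_pore = V_liq / m_sample = 0.54882 / 2.59
V_pore = 0.2119 cm^3/g

0.2119


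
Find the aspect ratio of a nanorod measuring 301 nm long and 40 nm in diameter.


Aspect ratio AR = length / diameter
AR = 301 / 40
AR = 7.53

7.53


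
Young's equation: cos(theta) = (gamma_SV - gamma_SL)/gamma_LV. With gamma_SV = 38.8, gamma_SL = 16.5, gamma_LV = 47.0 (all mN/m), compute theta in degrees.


cos(theta) = (gamma_SV - gamma_SL) / gamma_LV
cos(theta) = (38.8 - 16.5) / 47.0
cos(theta) = 0.474468
theta = arccos(0.474468) = 61.68 degrees

61.68


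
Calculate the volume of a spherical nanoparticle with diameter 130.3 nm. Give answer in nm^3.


Radius r = 130.3/2 = 65.15 nm
Volume V = (4/3) * pi * r^3
V = (4/3) * pi * (65.15)^3
V = 1158328.84 nm^3

1158328.84


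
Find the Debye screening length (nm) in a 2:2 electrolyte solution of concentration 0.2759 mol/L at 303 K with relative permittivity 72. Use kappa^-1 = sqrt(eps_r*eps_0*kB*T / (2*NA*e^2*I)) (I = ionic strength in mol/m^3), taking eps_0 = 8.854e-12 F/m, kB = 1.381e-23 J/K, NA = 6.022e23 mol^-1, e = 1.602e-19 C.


Ionic strength I = 0.2759 * 2^2 * 1000 = 1103.6 mol/m^3
kappa^-1 = sqrt(72 * 8.854e-12 * 1.381e-23 * 303 / (2 * 6.022e23 * (1.602e-19)^2 * 1103.6))
kappa^-1 = 0.28 nm

0.28


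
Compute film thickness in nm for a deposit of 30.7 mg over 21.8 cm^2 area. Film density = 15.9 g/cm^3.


Convert: m = 30.7 mg = 3.0700e-05 kg, A = 21.8 cm^2 = 2.1800e-03 m^2, rho = 15.9 g/cm^3 = 15900 kg/m^3
t = m / (A * rho)
t = 3.0700e-05 / (2.1800e-03 * 15900)
t = 8.8570e-07 m = 885.7 nm

885.7


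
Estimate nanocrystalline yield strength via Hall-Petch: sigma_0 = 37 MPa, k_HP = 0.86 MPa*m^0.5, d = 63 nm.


d = 63 nm = 6.3e-08 m
sqrt(d) = 0.000250998
Hall-Petch contribution = k / sqrt(d) = 0.86 / 0.000250998 = 3426.3 MPa
sigma = sigma_0 + k/sqrt(d) = 37 + 3426.3 = 3463.3 MPa

3463.3


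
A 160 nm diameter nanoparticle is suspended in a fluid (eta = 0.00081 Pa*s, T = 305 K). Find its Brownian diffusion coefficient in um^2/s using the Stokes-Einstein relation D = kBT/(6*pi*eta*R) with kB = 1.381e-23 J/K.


Radius R = 160/2 = 80 nm = 8e-08 m
D = kB*T / (6*pi*eta*R)
D = 1.381e-23 * 305 / (6 * pi * 0.00081 * 8e-08)
D = 3.4484e-12 m^2/s = 3.448 um^2/s

3.448


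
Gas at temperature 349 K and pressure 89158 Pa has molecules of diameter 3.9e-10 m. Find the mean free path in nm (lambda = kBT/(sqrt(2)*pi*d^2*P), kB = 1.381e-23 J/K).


Mean free path: lambda = kB*T / (sqrt(2) * pi * d^2 * P)
lambda = 1.381e-23 * 349 / (sqrt(2) * pi * (3.9e-10)^2 * 89158)
lambda = 7.99953e-08 m
lambda = 80.0 nm

80.0


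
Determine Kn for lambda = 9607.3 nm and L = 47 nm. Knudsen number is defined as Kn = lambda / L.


Knudsen number Kn = lambda / L
Kn = 9607.3 / 47
Kn = 204.4106

204.4106


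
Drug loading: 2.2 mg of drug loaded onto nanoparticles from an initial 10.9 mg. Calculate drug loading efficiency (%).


Drug loading efficiency = (drug loaded / drug initial) * 100
DLE = 2.2 / 10.9 * 100
DLE = 0.2018 * 100
DLE = 20.18%

20.18


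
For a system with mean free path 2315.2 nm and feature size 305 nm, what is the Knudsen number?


Knudsen number Kn = lambda / L
Kn = 2315.2 / 305
Kn = 7.5908

7.5908


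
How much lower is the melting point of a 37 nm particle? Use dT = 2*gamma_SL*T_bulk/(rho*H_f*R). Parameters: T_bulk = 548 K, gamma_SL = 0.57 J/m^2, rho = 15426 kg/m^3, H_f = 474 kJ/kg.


Radius R = 37/2 = 18.5 nm = 1.85e-08 m
Convert H_f = 474 kJ/kg = 474000 J/kg
dT = 2 * gamma_SL * T_bulk / (rho * H_f * R)
dT = 2 * 0.57 * 548 / (15426 * 474000 * 1.85e-08)
dT = 4.6 K

4.6


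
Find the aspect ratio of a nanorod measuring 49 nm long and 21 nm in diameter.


Aspect ratio AR = length / diameter
AR = 49 / 21
AR = 2.33

2.33


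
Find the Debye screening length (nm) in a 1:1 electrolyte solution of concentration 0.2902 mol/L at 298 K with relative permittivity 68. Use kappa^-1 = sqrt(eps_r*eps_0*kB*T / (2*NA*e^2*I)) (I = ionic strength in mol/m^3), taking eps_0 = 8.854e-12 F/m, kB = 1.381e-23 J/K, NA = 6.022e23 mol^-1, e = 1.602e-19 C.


Ionic strength I = 0.2902 * 1^2 * 1000 = 290.2 mol/m^3
kappa^-1 = sqrt(68 * 8.854e-12 * 1.381e-23 * 298 / (2 * 6.022e23 * (1.602e-19)^2 * 290.2))
kappa^-1 = 0.526 nm

0.526


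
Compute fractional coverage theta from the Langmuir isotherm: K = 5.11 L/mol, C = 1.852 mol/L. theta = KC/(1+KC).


Langmuir isotherm: theta = K*C / (1 + K*C)
K*C = 5.11 * 1.852 = 9.46372
theta = 9.46372 / (1 + 9.46372) = 9.46372 / 10.46372
theta = 0.9044

0.9044


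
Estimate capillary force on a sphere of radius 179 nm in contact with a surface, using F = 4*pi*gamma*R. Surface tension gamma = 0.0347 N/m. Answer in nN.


Convert radius: R = 179 nm = 1.79e-07 m
F = 4 * pi * gamma * R
F = 4 * pi * 0.0347 * 1.79e-07
F = 7.80535e-08 N = 78.0535 nN

78.0535


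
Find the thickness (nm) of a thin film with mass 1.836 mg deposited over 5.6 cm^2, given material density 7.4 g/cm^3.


Convert: m = 1.836 mg = 1.8360e-06 kg, A = 5.6 cm^2 = 5.6000e-04 m^2, rho = 7.4 g/cm^3 = 7400 kg/m^3
t = m / (A * rho)
t = 1.8360e-06 / (5.6000e-04 * 7400)
t = 4.4305e-07 m = 443.1 nm

443.1


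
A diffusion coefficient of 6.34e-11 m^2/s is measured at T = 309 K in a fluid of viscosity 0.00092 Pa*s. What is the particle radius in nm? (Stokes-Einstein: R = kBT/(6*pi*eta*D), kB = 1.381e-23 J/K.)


Stokes-Einstein: R = kB*T / (6*pi*eta*D)
R = 1.381e-23 * 309 / (6 * pi * 0.00092 * 6.34e-11)
R = 3.88127e-09 m = 3.88 nm

3.88


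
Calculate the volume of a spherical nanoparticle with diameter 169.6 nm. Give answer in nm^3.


Radius r = 169.6/2 = 84.8 nm
Volume V = (4/3) * pi * r^3
V = (4/3) * pi * (84.8)^3
V = 2554325.07 nm^3

2554325.07


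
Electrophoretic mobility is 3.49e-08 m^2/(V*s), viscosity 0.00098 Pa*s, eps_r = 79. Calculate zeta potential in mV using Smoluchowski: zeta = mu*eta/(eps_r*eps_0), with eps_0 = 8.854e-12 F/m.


Smoluchowski equation: zeta = mu * eta / (eps_r * eps_0)
zeta = 3.49e-08 * 0.00098 / (79 * 8.854e-12)
zeta = 0.048897 V = 48.9 mV

48.9


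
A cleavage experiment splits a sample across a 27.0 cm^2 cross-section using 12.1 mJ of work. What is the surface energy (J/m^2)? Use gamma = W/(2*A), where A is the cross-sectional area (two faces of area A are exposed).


Convert: A = 27.0 cm^2 = 0.0027 m^2, W = 12.1 mJ = 0.0121 J
Cleaving exposes two faces of area A, so total new surface = 2*A and gamma = W / (2*A)
gamma = 0.0121 / (2 * 0.0027)
gamma = 2.241 J/m^2

2.241


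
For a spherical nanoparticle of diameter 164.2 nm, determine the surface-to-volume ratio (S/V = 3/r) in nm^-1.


Radius r = 164.2/2 = 82.1 nm
S/V = 3 / r = 3 / 82.1
S/V = 0.0365 nm^-1

0.0365


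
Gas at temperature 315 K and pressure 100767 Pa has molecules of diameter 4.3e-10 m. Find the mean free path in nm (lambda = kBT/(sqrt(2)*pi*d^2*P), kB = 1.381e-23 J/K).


Mean free path: lambda = kB*T / (sqrt(2) * pi * d^2 * P)
lambda = 1.381e-23 * 315 / (sqrt(2) * pi * (4.3e-10)^2 * 100767)
lambda = 5.25514e-08 m
lambda = 52.55 nm

52.55


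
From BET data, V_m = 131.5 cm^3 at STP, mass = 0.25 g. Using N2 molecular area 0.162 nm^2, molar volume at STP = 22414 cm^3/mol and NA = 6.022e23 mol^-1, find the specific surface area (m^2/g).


Number of moles in monolayer = V_m / 22414 = 131.5 / 22414 = 0.00586687
Number of molecules = moles * NA = 0.00586687 * 6.022e23
SA = molecules * sigma / mass
SA = (131.5 / 22414) * 6.022e23 * 0.162e-18 / 0.25
SA = 2289.4 m^2/g

2289.4


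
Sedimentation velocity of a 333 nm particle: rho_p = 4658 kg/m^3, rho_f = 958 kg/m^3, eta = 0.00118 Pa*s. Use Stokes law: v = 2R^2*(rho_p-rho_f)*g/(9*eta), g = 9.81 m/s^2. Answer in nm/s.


Radius R = 333/2 nm = 1.665e-07 m
Density difference = 4658 - 958 = 3700 kg/m^3
v = 2 * R^2 * (rho_p - rho_f) * g / (9 * eta)
v = 2 * (1.665e-07)^2 * 3700 * 9.81 / (9 * 0.00118)
v = 1.89498e-07 m/s = 189.498 nm/s

189.498


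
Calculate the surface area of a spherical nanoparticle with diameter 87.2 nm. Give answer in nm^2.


Radius r = 87.2/2 = 43.6 nm
Surface area SA = 4 * pi * r^2
SA = 4 * pi * (43.6)^2
SA = 23888.17 nm^2

23888.17


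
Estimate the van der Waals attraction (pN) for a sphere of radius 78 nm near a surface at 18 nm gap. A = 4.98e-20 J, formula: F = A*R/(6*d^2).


Convert to SI: R = 78 nm = 7.8e-08 m, d = 18 nm = 1.8e-08 m
F = A * R / (6 * d^2)
F = 4.98e-20 * 7.8e-08 / (6 * (1.8e-08)^2)
F = 1.99815e-12 N = 1.998 pN

1.998


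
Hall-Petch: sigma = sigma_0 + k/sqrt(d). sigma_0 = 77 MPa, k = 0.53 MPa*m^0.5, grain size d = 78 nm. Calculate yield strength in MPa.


d = 78 nm = 7.8e-08 m
sqrt(d) = 0.0002792848
Hall-Petch contribution = k / sqrt(d) = 0.53 / 0.0002792848 = 1897.7 MPa
sigma = sigma_0 + k/sqrt(d) = 77 + 1897.7 = 1974.7 MPa

1974.7


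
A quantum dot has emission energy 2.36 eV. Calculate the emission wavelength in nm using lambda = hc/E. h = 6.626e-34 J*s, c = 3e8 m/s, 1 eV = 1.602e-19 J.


Convert energy: E = 2.36 eV = 2.36 * 1.602e-19 = 3.78072e-19 J
lambda = h*c / E = 6.626e-34 * 3e8 / 3.78072e-19
lambda = 5.25773e-07 m = 525.8 nm

525.8


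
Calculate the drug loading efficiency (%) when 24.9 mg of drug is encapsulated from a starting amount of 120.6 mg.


Drug loading efficiency = (drug loaded / drug initial) * 100
DLE = 24.9 / 120.6 * 100
DLE = 0.2065 * 100
DLE = 20.65%

20.65


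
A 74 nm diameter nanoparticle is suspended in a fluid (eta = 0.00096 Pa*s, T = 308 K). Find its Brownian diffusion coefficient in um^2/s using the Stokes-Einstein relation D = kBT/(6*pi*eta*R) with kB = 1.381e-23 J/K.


Radius R = 74/2 = 37 nm = 3.7e-08 m
D = kB*T / (6*pi*eta*R)
D = 1.381e-23 * 308 / (6 * pi * 0.00096 * 3.7e-08)
D = 6.35288e-12 m^2/s = 6.353 um^2/s

6.353


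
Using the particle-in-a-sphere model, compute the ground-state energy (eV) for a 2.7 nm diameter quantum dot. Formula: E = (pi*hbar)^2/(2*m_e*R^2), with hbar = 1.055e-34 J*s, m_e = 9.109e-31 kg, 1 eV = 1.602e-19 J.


Radius R = 2.7/2 = 1.35 nm = 1.35e-09 m
E = (pi * 1.055e-34)^2 / (2 * 9.109e-31 * (1.35e-09)^2)
E(J) = 3.30854e-20
E = E(J) / 1.602e-19 = 0.2065 eV

0.2065


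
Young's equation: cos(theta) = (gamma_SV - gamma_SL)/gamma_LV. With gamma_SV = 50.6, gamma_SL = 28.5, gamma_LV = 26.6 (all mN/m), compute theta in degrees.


cos(theta) = (gamma_SV - gamma_SL) / gamma_LV
cos(theta) = (50.6 - 28.5) / 26.6
cos(theta) = 0.830827
theta = arccos(0.830827) = 33.82 degrees

33.82


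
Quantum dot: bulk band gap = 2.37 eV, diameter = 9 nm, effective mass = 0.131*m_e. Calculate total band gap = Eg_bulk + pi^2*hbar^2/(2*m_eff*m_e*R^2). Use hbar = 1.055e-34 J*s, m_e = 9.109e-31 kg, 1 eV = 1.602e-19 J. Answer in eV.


Radius R = 9/2 nm = 4.5e-09 m
Confinement energy dE = pi^2 * hbar^2 / (2 * m_eff * m_e * R^2)
dE = pi^2 * (1.055e-34)^2 / (2 * 0.131 * 9.109e-31 * (4.5e-09)^2) J, divided by 1.602e-19 J/eV
dE = 0.1419 eV
Total band gap = E_g(bulk) + dE = 2.37 + 0.1419 = 2.5119 eV

2.5119


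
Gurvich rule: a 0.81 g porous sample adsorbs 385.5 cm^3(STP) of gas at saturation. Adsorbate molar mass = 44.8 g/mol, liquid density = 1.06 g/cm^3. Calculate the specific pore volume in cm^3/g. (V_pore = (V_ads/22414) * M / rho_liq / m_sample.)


Moles adsorbed n = V_ads / 22414 = 385.5 / 22414 = 1.719907e-02 mol
Liquid volume V_liq = n * M / rho_liq = 1.719907e-02 * 44.8 / 1.06 = 0.72690 cm^3
Specific pore volume V_pore = V_liq / m_sample = 0.72690 / 0.81
V_pore = 0.8974 cm^3/g

0.8974


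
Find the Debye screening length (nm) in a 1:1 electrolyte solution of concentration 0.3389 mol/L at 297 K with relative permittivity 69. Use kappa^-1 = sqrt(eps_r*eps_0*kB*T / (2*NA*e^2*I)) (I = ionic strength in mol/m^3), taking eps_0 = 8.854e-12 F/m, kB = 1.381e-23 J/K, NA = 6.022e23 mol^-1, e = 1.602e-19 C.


Ionic strength I = 0.3389 * 1^2 * 1000 = 338.9 mol/m^3
kappa^-1 = sqrt(69 * 8.854e-12 * 1.381e-23 * 297 / (2 * 6.022e23 * (1.602e-19)^2 * 338.9))
kappa^-1 = 0.489 nm

0.489


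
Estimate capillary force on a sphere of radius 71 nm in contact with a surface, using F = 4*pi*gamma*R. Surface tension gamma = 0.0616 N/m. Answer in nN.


Convert radius: R = 71 nm = 7.1e-08 m
F = 4 * pi * gamma * R
F = 4 * pi * 0.0616 * 7.1e-08
F = 5.49603e-08 N = 54.9603 nN

54.9603


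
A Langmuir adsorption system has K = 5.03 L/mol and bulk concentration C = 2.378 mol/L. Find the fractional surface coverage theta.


Langmuir isotherm: theta = K*C / (1 + K*C)
K*C = 5.03 * 2.378 = 11.96134
theta = 11.96134 / (1 + 11.96134) = 11.96134 / 12.96134
theta = 0.9228

0.9228


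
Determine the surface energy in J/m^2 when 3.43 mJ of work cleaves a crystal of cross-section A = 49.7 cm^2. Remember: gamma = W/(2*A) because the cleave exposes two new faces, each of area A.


Convert: A = 49.7 cm^2 = 0.00497 m^2, W = 3.43 mJ = 0.00343 J
Cleaving exposes two faces of area A, so total new surface = 2*A and gamma = W / (2*A)
gamma = 0.00343 / (2 * 0.00497)
gamma = 0.345 J/m^2

0.345


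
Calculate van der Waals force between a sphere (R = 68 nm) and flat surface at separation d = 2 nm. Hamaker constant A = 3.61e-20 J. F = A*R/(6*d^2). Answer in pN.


Convert to SI: R = 68 nm = 6.8e-08 m, d = 2 nm = 2e-09 m
F = A * R / (6 * d^2)
F = 3.61e-20 * 6.8e-08 / (6 * (2e-09)^2)
F = 1.02283e-10 N = 102.283 pN

102.283


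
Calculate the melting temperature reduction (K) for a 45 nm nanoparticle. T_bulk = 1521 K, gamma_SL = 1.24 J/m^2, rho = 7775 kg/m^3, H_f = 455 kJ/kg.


Radius R = 45/2 = 22.5 nm = 2.25e-08 m
Convert H_f = 455 kJ/kg = 455000 J/kg
dT = 2 * gamma_SL * T_bulk / (rho * H_f * R)
dT = 2 * 1.24 * 1521 / (7775 * 455000 * 2.25e-08)
dT = 47.4 K

47.4


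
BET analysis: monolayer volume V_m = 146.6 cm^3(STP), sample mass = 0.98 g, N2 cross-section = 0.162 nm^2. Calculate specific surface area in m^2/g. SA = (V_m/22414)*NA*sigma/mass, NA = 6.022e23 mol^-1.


Number of moles in monolayer = V_m / 22414 = 146.6 / 22414 = 0.00654056
Number of molecules = moles * NA = 0.00654056 * 6.022e23
SA = molecules * sigma / mass
SA = (146.6 / 22414) * 6.022e23 * 0.162e-18 / 0.98
SA = 651.1 m^2/g

651.1


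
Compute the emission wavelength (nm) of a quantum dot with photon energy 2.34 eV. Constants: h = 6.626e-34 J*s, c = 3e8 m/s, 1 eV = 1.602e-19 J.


Convert energy: E = 2.34 eV = 2.34 * 1.602e-19 = 3.74868e-19 J
lambda = h*c / E = 6.626e-34 * 3e8 / 3.74868e-19
lambda = 5.30267e-07 m = 530.3 nm

530.3


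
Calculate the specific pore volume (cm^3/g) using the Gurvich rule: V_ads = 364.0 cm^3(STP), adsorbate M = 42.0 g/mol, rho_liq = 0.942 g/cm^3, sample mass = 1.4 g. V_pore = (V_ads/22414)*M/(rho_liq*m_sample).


Moles adsorbed n = V_ads / 22414 = 364.0 / 22414 = 1.623985e-02 mol
Liquid volume V_liq = n * M / rho_liq = 1.623985e-02 * 42.0 / 0.942 = 0.72407 cm^3
Specific pore volume V_pore = V_liq / m_sample = 0.72407 / 1.4
V_pore = 0.5172 cm^3/g

0.5172


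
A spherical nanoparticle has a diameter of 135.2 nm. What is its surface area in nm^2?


Radius r = 135.2/2 = 67.6 nm
Surface area SA = 4 * pi * r^2
SA = 4 * pi * (67.6)^2
SA = 57425.3 nm^2

57425.3


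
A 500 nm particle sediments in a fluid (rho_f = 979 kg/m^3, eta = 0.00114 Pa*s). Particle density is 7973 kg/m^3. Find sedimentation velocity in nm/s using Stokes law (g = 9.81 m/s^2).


Radius R = 500/2 nm = 2.5e-07 m
Density difference = 7973 - 979 = 6994 kg/m^3
v = 2 * R^2 * (rho_p - rho_f) * g / (9 * eta)
v = 2 * (2.5e-07)^2 * 6994 * 9.81 / (9 * 0.00114)
v = 8.35906e-07 m/s = 835.9057 nm/s

835.9057


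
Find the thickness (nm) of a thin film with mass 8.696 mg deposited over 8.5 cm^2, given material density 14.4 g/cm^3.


Convert: m = 8.696 mg = 8.6960e-06 kg, A = 8.5 cm^2 = 8.5000e-04 m^2, rho = 14.4 g/cm^3 = 14400 kg/m^3
t = m / (A * rho)
t = 8.6960e-06 / (8.5000e-04 * 14400)
t = 7.1046e-07 m = 710.5 nm

710.5


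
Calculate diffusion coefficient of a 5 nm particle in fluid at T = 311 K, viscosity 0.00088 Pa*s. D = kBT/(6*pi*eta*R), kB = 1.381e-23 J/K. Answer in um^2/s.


Radius R = 5/2 = 2.5 nm = 2.5e-09 m
D = kB*T / (6*pi*eta*R)
D = 1.381e-23 * 311 / (6 * pi * 0.00088 * 2.5e-09)
D = 1.03569e-10 m^2/s = 103.569 um^2/s

103.569


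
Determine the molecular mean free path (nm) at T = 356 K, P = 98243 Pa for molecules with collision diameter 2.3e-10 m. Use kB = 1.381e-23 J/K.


Mean free path: lambda = kB*T / (sqrt(2) * pi * d^2 * P)
lambda = 1.381e-23 * 356 / (sqrt(2) * pi * (2.3e-10)^2 * 98243)
lambda = 2.12922e-07 m
lambda = 212.92 nm

212.92


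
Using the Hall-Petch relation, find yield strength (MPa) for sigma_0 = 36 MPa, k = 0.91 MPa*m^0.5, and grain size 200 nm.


d = 200 nm = 2e-07 m
sqrt(d) = 0.0004472136
Hall-Petch contribution = k / sqrt(d) = 0.91 / 0.0004472136 = 2034.8 MPa
sigma = sigma_0 + k/sqrt(d) = 36 + 2034.8 = 2070.8 MPa

2070.8


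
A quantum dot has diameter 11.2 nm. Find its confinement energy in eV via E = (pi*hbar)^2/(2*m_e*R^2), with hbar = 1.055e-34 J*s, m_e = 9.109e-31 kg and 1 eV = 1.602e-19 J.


Radius R = 11.2/2 = 5.6 nm = 5.6e-09 m
E = (pi * 1.055e-34)^2 / (2 * 9.109e-31 * (5.6e-09)^2)
E(J) = 1.92277e-21
E = E(J) / 1.602e-19 = 0.012 eV

0.012


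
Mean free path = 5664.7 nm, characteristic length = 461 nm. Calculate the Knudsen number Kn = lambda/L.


Knudsen number Kn = lambda / L
Kn = 5664.7 / 461
Kn = 12.2879

12.2879


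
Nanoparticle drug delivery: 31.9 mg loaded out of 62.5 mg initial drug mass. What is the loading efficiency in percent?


Drug loading efficiency = (drug loaded / drug initial) * 100
DLE = 31.9 / 62.5 * 100
DLE = 0.5104 * 100
DLE = 51.04%

51.04


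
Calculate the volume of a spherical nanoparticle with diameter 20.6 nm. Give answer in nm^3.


Radius r = 20.6/2 = 10.3 nm
Volume V = (4/3) * pi * r^3
V = (4/3) * pi * (10.3)^3
V = 4577.2 nm^3

4577.2


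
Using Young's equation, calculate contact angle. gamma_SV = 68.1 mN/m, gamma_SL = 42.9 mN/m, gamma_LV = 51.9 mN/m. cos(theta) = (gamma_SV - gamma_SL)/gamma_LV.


cos(theta) = (gamma_SV - gamma_SL) / gamma_LV
cos(theta) = (68.1 - 42.9) / 51.9
cos(theta) = 0.485549
theta = arccos(0.485549) = 60.95 degrees

60.95


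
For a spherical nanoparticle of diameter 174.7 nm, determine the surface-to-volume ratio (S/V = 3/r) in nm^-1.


Radius r = 174.7/2 = 87.35 nm
S/V = 3 / r = 3 / 87.35
S/V = 0.0343 nm^-1

0.0343


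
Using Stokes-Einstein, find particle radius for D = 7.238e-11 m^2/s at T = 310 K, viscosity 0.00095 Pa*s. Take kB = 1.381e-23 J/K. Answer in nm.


Stokes-Einstein: R = kB*T / (6*pi*eta*D)
R = 1.381e-23 * 310 / (6 * pi * 0.00095 * 7.238e-11)
R = 3.30303e-09 m = 3.3 nm

3.3


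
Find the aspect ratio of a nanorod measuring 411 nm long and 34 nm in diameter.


Aspect ratio AR = length / diameter
AR = 411 / 34
AR = 12.09

12.09


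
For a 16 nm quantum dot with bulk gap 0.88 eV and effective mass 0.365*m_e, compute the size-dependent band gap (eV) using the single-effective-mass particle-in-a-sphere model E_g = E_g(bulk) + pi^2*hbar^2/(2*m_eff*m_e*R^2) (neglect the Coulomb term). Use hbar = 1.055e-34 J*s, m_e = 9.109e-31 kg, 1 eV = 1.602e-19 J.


Radius R = 16/2 nm = 8e-09 m
Confinement energy dE = pi^2 * hbar^2 / (2 * m_eff * m_e * R^2)
dE = pi^2 * (1.055e-34)^2 / (2 * 0.365 * 9.109e-31 * (8e-09)^2) J, divided by 1.602e-19 J/eV
dE = 0.0161 eV
Total band gap = E_g(bulk) + dE = 0.88 + 0.0161 = 0.8961 eV

0.8961


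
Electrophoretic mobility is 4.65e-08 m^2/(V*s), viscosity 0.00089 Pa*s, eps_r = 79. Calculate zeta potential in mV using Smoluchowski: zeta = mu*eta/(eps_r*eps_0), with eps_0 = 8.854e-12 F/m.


Smoluchowski equation: zeta = mu * eta / (eps_r * eps_0)
zeta = 4.65e-08 * 0.00089 / (79 * 8.854e-12)
zeta = 0.059167 V = 59.17 mV

59.17


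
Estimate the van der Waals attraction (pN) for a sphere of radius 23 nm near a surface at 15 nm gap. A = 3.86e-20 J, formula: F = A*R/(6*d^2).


Convert to SI: R = 23 nm = 2.3e-08 m, d = 15 nm = 1.5e-08 m
F = A * R / (6 * d^2)
F = 3.86e-20 * 2.3e-08 / (6 * (1.5e-08)^2)
F = 6.5763e-13 N = 0.658 pN

0.658


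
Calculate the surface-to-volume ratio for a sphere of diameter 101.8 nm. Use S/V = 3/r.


Radius r = 101.8/2 = 50.9 nm
S/V = 3 / r = 3 / 50.9
S/V = 0.0589 nm^-1

0.0589


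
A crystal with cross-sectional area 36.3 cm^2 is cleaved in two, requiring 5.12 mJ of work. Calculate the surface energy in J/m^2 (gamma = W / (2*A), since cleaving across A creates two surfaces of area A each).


Convert: A = 36.3 cm^2 = 0.00363 m^2, W = 5.12 mJ = 0.00512 J
Cleaving exposes two faces of area A, so total new surface = 2*A and gamma = W / (2*A)
gamma = 0.00512 / (2 * 0.00363)
gamma = 0.705 J/m^2

0.705


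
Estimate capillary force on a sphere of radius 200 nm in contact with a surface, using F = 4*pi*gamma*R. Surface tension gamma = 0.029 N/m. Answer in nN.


Convert radius: R = 200 nm = 2e-07 m
F = 4 * pi * gamma * R
F = 4 * pi * 0.029 * 2e-07
F = 7.28849e-08 N = 72.8849 nN

72.8849


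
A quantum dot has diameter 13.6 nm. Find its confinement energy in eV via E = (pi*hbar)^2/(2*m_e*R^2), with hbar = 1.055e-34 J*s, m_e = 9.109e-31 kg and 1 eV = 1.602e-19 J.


Radius R = 13.6/2 = 6.8 nm = 6.8e-09 m
E = (pi * 1.055e-34)^2 / (2 * 9.109e-31 * (6.8e-09)^2)
E(J) = 1.30403e-21
E = E(J) / 1.602e-19 = 0.0081 eV

0.0081


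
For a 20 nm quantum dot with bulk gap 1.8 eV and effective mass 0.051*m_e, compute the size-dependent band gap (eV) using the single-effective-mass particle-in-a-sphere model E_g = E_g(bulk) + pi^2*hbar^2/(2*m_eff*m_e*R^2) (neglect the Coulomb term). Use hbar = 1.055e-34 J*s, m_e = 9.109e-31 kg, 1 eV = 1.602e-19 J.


Radius R = 20/2 nm = 1e-08 m
Confinement energy dE = pi^2 * hbar^2 / (2 * m_eff * m_e * R^2)
dE = pi^2 * (1.055e-34)^2 / (2 * 0.051 * 9.109e-31 * (1e-08)^2) J, divided by 1.602e-19 J/eV
dE = 0.0738 eV
Total band gap = E_g(bulk) + dE = 1.8 + 0.0738 = 1.8738 eV

1.8738


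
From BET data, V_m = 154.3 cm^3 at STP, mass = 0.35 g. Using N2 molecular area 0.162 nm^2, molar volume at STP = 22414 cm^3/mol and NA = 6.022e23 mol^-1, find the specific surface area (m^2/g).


Number of moles in monolayer = V_m / 22414 = 154.3 / 22414 = 0.00688409
Number of molecules = moles * NA = 0.00688409 * 6.022e23
SA = molecules * sigma / mass
SA = (154.3 / 22414) * 6.022e23 * 0.162e-18 / 0.35
SA = 1918.8 m^2/g

1918.8


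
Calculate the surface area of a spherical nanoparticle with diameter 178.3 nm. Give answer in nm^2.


Radius r = 178.3/2 = 89.15 nm
Surface area SA = 4 * pi * r^2
SA = 4 * pi * (89.15)^2
SA = 99874.03 nm^2

99874.03


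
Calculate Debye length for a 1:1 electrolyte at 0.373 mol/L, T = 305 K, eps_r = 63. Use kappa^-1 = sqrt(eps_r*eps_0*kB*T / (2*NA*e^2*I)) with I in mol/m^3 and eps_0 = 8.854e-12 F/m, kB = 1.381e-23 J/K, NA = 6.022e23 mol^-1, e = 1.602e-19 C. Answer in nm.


Ionic strength I = 0.373 * 1^2 * 1000 = 373 mol/m^3
kappa^-1 = sqrt(63 * 8.854e-12 * 1.381e-23 * 305 / (2 * 6.022e23 * (1.602e-19)^2 * 373))
kappa^-1 = 0.451 nm

0.451


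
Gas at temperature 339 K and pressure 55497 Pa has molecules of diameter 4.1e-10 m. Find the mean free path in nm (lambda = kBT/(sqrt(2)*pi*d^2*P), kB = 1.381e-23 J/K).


Mean free path: lambda = kB*T / (sqrt(2) * pi * d^2 * P)
lambda = 1.381e-23 * 339 / (sqrt(2) * pi * (4.1e-10)^2 * 55497)
lambda = 1.12951e-07 m
lambda = 112.95 nm

112.95


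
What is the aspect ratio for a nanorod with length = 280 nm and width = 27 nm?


Aspect ratio AR = length / diameter
AR = 280 / 27
AR = 10.37

10.37


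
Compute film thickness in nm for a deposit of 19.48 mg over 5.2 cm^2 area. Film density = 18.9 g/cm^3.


Convert: m = 19.48 mg = 1.9480e-05 kg, A = 5.2 cm^2 = 5.2000e-04 m^2, rho = 18.9 g/cm^3 = 18900 kg/m^3
t = m / (A * rho)
t = 1.9480e-05 / (5.2000e-04 * 18900)
t = 1.9821e-06 m = 1982.1 nm

1982.1


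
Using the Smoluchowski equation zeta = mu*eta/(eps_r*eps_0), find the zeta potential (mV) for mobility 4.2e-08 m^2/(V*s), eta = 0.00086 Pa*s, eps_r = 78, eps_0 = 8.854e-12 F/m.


Smoluchowski equation: zeta = mu * eta / (eps_r * eps_0)
zeta = 4.2e-08 * 0.00086 / (78 * 8.854e-12)
zeta = 0.052301 V = 52.3 mV

52.3


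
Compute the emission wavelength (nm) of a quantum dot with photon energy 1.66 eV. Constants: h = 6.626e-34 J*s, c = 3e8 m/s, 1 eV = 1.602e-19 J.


Convert energy: E = 1.66 eV = 1.66 * 1.602e-19 = 2.65932e-19 J
lambda = h*c / E = 6.626e-34 * 3e8 / 2.65932e-19
lambda = 7.47484e-07 m = 747.5 nm

747.5


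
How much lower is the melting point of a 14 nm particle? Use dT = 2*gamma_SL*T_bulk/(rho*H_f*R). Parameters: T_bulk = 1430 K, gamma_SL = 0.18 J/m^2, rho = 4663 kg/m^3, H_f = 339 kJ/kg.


Radius R = 14/2 = 7 nm = 7e-09 m
Convert H_f = 339 kJ/kg = 339000 J/kg
dT = 2 * gamma_SL * T_bulk / (rho * H_f * R)
dT = 2 * 0.18 * 1430 / (4663 * 339000 * 7e-09)
dT = 46.5 K

46.5


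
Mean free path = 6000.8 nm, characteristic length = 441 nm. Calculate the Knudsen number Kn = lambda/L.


Knudsen number Kn = lambda / L
Kn = 6000.8 / 441
Kn = 13.6073

13.6073


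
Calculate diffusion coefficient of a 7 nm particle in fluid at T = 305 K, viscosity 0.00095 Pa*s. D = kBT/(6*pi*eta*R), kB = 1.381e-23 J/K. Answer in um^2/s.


Radius R = 7/2 = 3.5 nm = 3.5e-09 m
D = kB*T / (6*pi*eta*R)
D = 1.381e-23 * 305 / (6 * pi * 0.00095 * 3.5e-09)
D = 6.72049e-11 m^2/s = 67.205 um^2/s

67.205


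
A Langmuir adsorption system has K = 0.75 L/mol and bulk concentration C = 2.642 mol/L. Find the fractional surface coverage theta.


Langmuir isotherm: theta = K*C / (1 + K*C)
K*C = 0.75 * 2.642 = 1.9815
theta = 1.9815 / (1 + 1.9815) = 1.9815 / 2.9815
theta = 0.6646

0.6646


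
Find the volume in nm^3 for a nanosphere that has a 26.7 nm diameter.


Radius r = 26.7/2 = 13.35 nm
Volume V = (4/3) * pi * r^3
V = (4/3) * pi * (13.35)^3
V = 9966.26 nm^3

9966.26


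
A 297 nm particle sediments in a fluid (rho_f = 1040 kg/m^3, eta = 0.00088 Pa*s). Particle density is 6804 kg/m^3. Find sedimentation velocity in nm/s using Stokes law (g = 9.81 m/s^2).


Radius R = 297/2 nm = 1.485e-07 m
Density difference = 6804 - 1040 = 5764 kg/m^3
v = 2 * R^2 * (rho_p - rho_f) * g / (9 * eta)
v = 2 * (1.485e-07)^2 * 5764 * 9.81 / (9 * 0.00088)
v = 3.14884e-07 m/s = 314.8841 nm/s

314.8841


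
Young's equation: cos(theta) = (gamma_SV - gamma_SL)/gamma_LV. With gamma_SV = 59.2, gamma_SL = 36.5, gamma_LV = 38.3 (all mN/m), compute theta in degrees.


cos(theta) = (gamma_SV - gamma_SL) / gamma_LV
cos(theta) = (59.2 - 36.5) / 38.3
cos(theta) = 0.592689
theta = arccos(0.592689) = 53.65 degrees

53.65


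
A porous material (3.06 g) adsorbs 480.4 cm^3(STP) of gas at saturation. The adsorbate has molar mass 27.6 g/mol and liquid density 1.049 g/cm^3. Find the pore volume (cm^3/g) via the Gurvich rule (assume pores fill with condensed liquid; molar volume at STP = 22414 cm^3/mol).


Moles adsorbed n = V_ads / 22414 = 480.4 / 22414 = 2.143303e-02 mol
Liquid volume V_liq = n * M / rho_liq = 2.143303e-02 * 27.6 / 1.049 = 0.56392 cm^3
Specific pore volume V_pore = V_liq / m_sample = 0.56392 / 3.06
V_pore = 0.1843 cm^3/g

0.1843
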